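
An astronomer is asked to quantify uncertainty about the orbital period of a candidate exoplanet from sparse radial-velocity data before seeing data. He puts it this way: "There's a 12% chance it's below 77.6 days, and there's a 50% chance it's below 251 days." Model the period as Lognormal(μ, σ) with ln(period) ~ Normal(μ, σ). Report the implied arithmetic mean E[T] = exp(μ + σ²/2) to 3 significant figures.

If T ~ Lognormal(μ,σ) then ln T ~ Normal(μ,σ), so the p-quantile of ln T is μ + z_p·σ.
ln(77.6) = 4.352 and ln(251) = 5.525; z_{0.12} = -1.175, z_{0.5} = 0.
σ = (5.525 − 4.352)/(0 − (-1.175)) = 0.999.
μ = 4.352 − (-1.175)·0.999 = 5.525.
E[T] = exp(μ + σ²/2) = exp(5.525 + 0.4991) = 413 days.

E[T] ≈ 413 days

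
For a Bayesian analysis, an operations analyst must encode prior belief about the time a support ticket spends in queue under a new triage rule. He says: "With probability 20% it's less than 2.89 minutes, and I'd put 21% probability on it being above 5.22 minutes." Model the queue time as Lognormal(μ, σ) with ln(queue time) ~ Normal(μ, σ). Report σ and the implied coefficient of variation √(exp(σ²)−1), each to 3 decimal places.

If T ~ Lognormal(μ,σ) then ln T ~ Normal(μ,σ), so the p-quantile of ln T is μ + z_p·σ.
ln(2.89) = 1.061 and ln(5.22) = 1.652; z_{0.2} = -0.8416, z_{0.79} = 0.8064.
σ = (1.652 − 1.061)/(0.8064 − (-0.8416)) = 0.359.
μ = 1.061 − (-0.8416)·0.359 = 1.363.
CV = √(exp(σ²)−1) = √(exp(0.1287)−1) = 0.371.

σ ≈ 0.359, CV ≈ 0.371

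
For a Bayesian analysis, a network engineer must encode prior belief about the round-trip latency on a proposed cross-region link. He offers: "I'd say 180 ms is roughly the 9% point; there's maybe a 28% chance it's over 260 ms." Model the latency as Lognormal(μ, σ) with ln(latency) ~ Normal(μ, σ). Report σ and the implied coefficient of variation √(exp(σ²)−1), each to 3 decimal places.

σ ≈ 0.191, CV ≈ 0.193

If T ~ Lognormal(μ,σ) then ln T ~ Normal(μ,σ), so the p-quantile of ln T is μ + z_p·σ.
ln(180) = 5.193 and ln(260) = 5.561; z_{0.09} = -1.341, z_{0.72} = 0.5828.
σ = (5.561 − 5.193)/(0.5828 − (-1.341)) = 0.191.
μ = 5.193 − (-1.341)·0.191 = 5.449.
CV = √(exp(σ²)−1) = √(exp(0.0365)−1) = 0.193.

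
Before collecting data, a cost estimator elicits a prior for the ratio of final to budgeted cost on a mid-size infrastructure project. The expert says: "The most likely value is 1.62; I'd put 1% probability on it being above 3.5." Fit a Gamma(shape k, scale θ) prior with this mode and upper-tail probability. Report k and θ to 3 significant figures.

k ≈ 9.15, θ ≈ 0.199

Gamma(k,θ) with k>1 has mode (k−1)θ, so θ = 1.62/(k−1).
Need P(X < 3.5) = 0.99 with θ tied to k this way. Start at k = 2, θ = 1.62: P(X<3.5) ≈ 0.636.
Too low — raise k to concentrate. Iterating converges to k ≈ 9.15.
Then θ = 1.62/(9.15−1) ≈ 0.199.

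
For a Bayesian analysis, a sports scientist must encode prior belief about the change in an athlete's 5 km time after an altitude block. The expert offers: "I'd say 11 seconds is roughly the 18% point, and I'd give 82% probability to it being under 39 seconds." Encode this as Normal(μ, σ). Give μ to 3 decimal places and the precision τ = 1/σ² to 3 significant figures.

μ = 25.000, τ = 0.00427

For Normal(μ,σ), the p-quantile is μ + z_p·σ. Here z_{0.18} = -0.9154, z_{0.82} = 0.9154.
So 11 = μ − 0.9154σ and 39 = μ + 0.9154σ.
Subtracting: σ = (39 − 11)/(0.9154 − (-0.9154)) = 15.294.
Then μ = 11 − (-0.9154)·15.294 = 25.000.
Precision τ = 1/σ² = 1/15.29² = 0.00427.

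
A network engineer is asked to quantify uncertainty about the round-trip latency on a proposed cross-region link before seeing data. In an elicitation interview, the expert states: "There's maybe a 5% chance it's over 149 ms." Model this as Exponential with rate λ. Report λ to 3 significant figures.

λ ≈ 0.0201

P(T > 149.0) = e^(−λ·149.0) = 0.05, so λ = −ln(0.05)/149.0 = 0.0201.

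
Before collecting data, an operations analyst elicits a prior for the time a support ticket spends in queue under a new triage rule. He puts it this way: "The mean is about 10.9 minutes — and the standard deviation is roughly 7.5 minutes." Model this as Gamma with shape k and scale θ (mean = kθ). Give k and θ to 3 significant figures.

For Gamma(k, scale θ): mean = kθ, variance = kθ², so CV = 1/√k.
CV = SD/mean = 7.5/10.9 = 0.6881, hence k = 1/CV² = 2.11.
Then θ = mean/k = 10.9/2.11 = 5.16.

k ≈ 2.11, θ ≈ 5.16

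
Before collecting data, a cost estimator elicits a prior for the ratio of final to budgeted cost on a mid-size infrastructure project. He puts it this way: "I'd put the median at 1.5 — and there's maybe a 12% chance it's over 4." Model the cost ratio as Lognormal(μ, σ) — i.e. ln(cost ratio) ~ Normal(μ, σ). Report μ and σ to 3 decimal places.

μ ≈ 0.405, σ ≈ 0.835

If T ~ Lognormal(μ,σ) then ln T ~ Normal(μ,σ), so the p-quantile of ln T is μ + z_p·σ.
ln(1.5) = 0.4055 and ln(4) = 1.386; z_{0.5} = 0, z_{0.88} = 1.175.
σ = (1.386 − 0.4055)/(1.175 − (0)) = 0.835.
μ = 0.4055 − (0)·0.835 = 0.405.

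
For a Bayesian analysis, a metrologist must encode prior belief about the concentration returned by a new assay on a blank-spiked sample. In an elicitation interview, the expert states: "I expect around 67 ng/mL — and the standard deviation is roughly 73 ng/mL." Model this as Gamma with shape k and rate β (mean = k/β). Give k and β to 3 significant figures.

For Gamma(k, rate β): mean = k/β, variance = k/β², so CV = 1/√k.
CV = SD/mean = 73/67 = 1.09, hence k = 1/CV² = 0.842.
Then β = k/mean = 0.842/67 = 0.0126.

k ≈ 0.842, β ≈ 0.0126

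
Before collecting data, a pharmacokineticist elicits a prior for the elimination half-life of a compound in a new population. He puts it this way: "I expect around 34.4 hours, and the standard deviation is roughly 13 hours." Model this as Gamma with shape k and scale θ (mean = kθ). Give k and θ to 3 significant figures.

For Gamma(k, scale θ): mean = kθ, variance = kθ², so CV = 1/√k.
CV = SD/mean = 13/34.4 = 0.3779, hence k = 1/CV² = 7.
Then θ = mean/k = 34.4/7 = 4.91.

k ≈ 7, θ ≈ 4.91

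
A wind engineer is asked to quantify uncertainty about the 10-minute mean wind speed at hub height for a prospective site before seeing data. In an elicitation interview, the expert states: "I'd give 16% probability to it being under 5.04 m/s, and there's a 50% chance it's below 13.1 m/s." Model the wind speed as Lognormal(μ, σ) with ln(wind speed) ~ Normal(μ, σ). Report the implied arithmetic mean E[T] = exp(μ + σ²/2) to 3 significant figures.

If T ~ Lognormal(μ,σ) then ln T ~ Normal(μ,σ), so the p-quantile of ln T is μ + z_p·σ.
ln(5.04) = 1.617 and ln(13.1) = 2.573; z_{0.16} = -0.9945, z_{0.5} = 0.
σ = (2.573 − 1.617)/(0 − (-0.9945)) = 0.961.
μ = 1.617 − (-0.9945)·0.961 = 2.573.
E[T] = exp(μ + σ²/2) = exp(2.573 + 0.4613) = 20.8 m/s.

E[T] ≈ 20.8 m/s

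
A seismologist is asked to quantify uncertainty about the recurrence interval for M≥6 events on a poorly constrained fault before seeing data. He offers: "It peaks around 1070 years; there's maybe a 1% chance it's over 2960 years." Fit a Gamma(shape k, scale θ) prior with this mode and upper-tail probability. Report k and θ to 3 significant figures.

Gamma(k,θ) with k>1 has mode (k−1)θ, so θ = 1070/(k−1).
Need P(X < 2960) = 0.99 with θ tied to k this way. Start at k = 2, θ = 1070: P(X<2960) ≈ 0.763.
Too low — raise k to concentrate. Iterating converges to k ≈ 5.43.
Then θ = 1070/(5.43−1) ≈ 241.

k ≈ 5.43, θ ≈ 241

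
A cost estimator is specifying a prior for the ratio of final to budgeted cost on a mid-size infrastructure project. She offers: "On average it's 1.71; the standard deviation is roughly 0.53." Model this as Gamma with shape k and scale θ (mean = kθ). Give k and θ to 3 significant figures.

For Gamma(k, scale θ): mean = kθ, variance = kθ², so CV = 1/√k.
CV = SD/mean = 0.53/1.71 = 0.3099, hence k = 1/CV² = 10.4.
Then θ = mean/k = 1.71/10.4 = 0.164.

k ≈ 10.4, θ ≈ 0.164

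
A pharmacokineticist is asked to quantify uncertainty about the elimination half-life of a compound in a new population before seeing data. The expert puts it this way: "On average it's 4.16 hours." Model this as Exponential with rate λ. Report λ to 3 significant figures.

Exponential mean = 1/λ, so λ = 1/4.16 = 0.24.

λ ≈ 0.24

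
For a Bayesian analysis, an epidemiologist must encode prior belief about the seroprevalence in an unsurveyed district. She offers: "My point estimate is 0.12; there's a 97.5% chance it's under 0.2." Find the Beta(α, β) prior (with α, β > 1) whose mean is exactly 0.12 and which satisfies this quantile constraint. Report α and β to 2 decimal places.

With mean 0.12 fixed, write α = 0.12s, β = 0.88s where s = α+β.
Need P(θ < 0.2) = 0.975 under Beta(0.12s, 0.88s). Normal approximation: (q−m)/√(m(1−m)/s) ≈ z_{0.975} = 1.96, so s ≈ 0.12·0.88·(1.96)²/(0.2−0.12)² = 63.4.
At s = 63.4: P(θ<0.2) ≈ 0.962. Adjusting to match 0.975 gives s ≈ 78.40.
So α = 0.12·78.40 ≈ 9.41, β = 0.88·78.40 ≈ 68.99.

α ≈ 9.41, β ≈ 68.99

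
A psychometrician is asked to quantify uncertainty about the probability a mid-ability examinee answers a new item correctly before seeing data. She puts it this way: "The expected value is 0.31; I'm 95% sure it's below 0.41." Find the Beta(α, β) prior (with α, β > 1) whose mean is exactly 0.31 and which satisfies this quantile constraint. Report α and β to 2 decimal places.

α ≈ 18.97, β ≈ 42.22

With mean 0.31 fixed, write α = 0.31s, β = 0.69s where s = α+β.
Need P(θ < 0.41) = 0.95 under Beta(0.31s, 0.69s). Normal approximation: (q−m)/√(m(1−m)/s) ≈ z_{0.95} = 1.64, so s ≈ 0.31·0.69·(1.64)²/(0.41−0.31)² = 57.9.
At s = 57.9: P(θ<0.41) ≈ 0.945. Adjusting to match 0.95 gives s ≈ 61.19.
So α = 0.31·61.19 ≈ 18.97, β = 0.69·61.19 ≈ 42.22.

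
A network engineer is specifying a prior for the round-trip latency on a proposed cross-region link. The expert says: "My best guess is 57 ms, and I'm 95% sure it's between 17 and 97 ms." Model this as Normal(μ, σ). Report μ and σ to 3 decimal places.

μ = 57.000, σ = 20.409

A symmetric 95% interval runs μ ± z·σ with z = 1.96.
Half-width = 40, so σ = 40/1.96 = 20.409.
μ is the stated best guess, 57.000.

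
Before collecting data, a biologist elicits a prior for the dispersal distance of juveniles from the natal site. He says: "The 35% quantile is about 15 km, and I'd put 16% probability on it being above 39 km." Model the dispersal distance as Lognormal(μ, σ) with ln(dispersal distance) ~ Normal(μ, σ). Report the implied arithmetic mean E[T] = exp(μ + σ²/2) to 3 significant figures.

If T ~ Lognormal(μ,σ) then ln T ~ Normal(μ,σ), so the p-quantile of ln T is μ + z_p·σ.
ln(15) = 2.708 and ln(39) = 3.664; z_{0.35} = -0.3853, z_{0.84} = 0.9945.
σ = (3.664 − 2.708)/(0.9945 − (-0.3853)) = 0.693.
μ = 2.708 − (-0.3853)·0.693 = 2.975.
E[T] = exp(μ + σ²/2) = exp(2.975 + 0.2398) = 24.9 km.

E[T] ≈ 24.9 km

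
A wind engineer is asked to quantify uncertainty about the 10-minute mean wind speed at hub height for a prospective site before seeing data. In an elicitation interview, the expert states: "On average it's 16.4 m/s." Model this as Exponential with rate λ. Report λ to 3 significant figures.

λ ≈ 0.061

Exponential mean = 1/λ, so λ = 1/16.4 = 0.061.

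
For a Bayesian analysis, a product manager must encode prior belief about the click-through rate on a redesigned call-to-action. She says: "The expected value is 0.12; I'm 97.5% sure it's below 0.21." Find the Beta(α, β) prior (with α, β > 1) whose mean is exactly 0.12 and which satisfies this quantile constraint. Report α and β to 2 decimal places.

With mean 0.12 fixed, write α = 0.12s, β = 0.88s where s = α+β.
Need P(θ < 0.21) = 0.975 under Beta(0.12s, 0.88s). Normal approximation: (q−m)/√(m(1−m)/s) ≈ z_{0.975} = 1.96, so s ≈ 0.12·0.88·(1.96)²/(0.21−0.12)² = 50.1.
At s = 50.1: P(θ<0.21) ≈ 0.961. Adjusting to match 0.975 gives s ≈ 63.15.
So α = 0.12·63.15 ≈ 7.58, β = 0.88·63.15 ≈ 55.58.

α ≈ 7.58, β ≈ 55.58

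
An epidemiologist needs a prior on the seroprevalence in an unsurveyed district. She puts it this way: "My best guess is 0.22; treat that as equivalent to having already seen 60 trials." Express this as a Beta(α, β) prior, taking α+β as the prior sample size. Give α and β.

α = 13.2, β = 46.8

Under the effective-sample-size interpretation, Beta(α, β) has prior mean α/(α+β) and prior sample size α+β.
So α+β = 60 and α/(α+β) = 0.22, giving α = 0.22·60 = 13.2 and β = 60 − 13.2 = 46.8.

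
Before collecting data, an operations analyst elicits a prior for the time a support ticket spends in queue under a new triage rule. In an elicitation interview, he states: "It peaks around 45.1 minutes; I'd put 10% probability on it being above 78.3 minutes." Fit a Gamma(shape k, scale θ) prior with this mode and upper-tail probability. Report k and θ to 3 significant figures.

k ≈ 7.23, θ ≈ 7.23

Gamma(k,θ) with k>1 has mode (k−1)θ, so θ = 45.1/(k−1).
Need P(X < 78.3) = 0.9 with θ tied to k this way. Start at k = 2, θ = 45.1: P(X<78.3) ≈ 0.518.
Too low — raise k to concentrate. Iterating converges to k ≈ 7.23.
Then θ = 45.1/(7.23−1) ≈ 7.23.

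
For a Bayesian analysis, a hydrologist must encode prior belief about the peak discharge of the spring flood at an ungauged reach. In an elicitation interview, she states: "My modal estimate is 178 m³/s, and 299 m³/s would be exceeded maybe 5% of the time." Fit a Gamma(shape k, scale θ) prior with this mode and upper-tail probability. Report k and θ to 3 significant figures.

k ≈ 11.4, θ ≈ 17.1

Gamma(k,θ) with k>1 has mode (k−1)θ, so θ = 178/(k−1).
Need P(X < 299) = 0.95 with θ tied to k this way. Start at k = 2, θ = 178: P(X<299) ≈ 0.500.
Too low — raise k to concentrate. Iterating converges to k ≈ 11.4.
Then θ = 178/(11.4−1) ≈ 17.1.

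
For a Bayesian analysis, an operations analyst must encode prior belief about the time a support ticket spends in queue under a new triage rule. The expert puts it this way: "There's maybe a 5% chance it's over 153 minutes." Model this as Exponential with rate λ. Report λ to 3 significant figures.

λ ≈ 0.0196

P(T > 153.0) = e^(−λ·153.0) = 0.05, so λ = −ln(0.05)/153.0 = 0.0196.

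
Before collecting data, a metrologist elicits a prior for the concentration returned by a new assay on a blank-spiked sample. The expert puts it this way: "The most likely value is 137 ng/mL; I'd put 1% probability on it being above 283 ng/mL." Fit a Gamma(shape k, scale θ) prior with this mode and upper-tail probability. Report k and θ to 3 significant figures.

Gamma(k,θ) with k>1 has mode (k−1)θ, so θ = 137/(k−1).
Need P(X < 283) = 0.99 with θ tied to k this way. Start at k = 2, θ = 137: P(X<283) ≈ 0.611.
Too low — raise k to concentrate. Iterating converges to k ≈ 10.3.
Then θ = 137/(10.3−1) ≈ 14.8.

k ≈ 10.3, θ ≈ 14.8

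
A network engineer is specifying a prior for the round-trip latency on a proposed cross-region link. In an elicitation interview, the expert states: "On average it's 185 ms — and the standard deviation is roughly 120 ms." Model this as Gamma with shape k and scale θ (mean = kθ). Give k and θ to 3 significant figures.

k ≈ 2.38, θ ≈ 77.8

For Gamma(k, scale θ): mean = kθ, variance = kθ², so CV = 1/√k.
CV = SD/mean = 120/185 = 0.6486, hence k = 1/CV² = 2.38.
Then θ = mean/k = 185/2.38 = 77.8.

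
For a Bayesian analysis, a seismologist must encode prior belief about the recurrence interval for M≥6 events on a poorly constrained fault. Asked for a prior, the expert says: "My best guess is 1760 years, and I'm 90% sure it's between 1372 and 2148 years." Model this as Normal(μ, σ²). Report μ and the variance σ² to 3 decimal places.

A symmetric 90% interval runs μ ± z·σ with z = 1.645.
Half-width = 388, so σ = 388/1.645 = 235.8873 and σ² = 55642.795.
μ is the stated best guess, 1760.000.

μ = 1760.000, σ² = 55642.795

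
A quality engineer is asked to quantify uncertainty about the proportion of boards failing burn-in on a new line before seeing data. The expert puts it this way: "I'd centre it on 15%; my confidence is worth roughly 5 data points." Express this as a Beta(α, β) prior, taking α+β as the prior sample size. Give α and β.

α = 0.75, β = 4.25

Under the effective-sample-size interpretation, Beta(α, β) has prior mean α/(α+β) and prior sample size α+β.
So α+β = 5 and α/(α+β) = 0.15, giving α = 0.15·5 = 0.75 and β = 5 − 0.75 = 4.25.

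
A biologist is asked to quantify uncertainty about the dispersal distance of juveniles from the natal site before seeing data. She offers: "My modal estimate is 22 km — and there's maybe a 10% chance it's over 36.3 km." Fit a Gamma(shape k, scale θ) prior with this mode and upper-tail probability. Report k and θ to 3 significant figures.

Gamma(k,θ) with k>1 has mode (k−1)θ, so θ = 22/(k−1).
Need P(X < 36.3) = 0.9 with θ tied to k this way. Start at k = 2, θ = 22: P(X<36.3) ≈ 0.491.
Too low — raise k to concentrate. Iterating converges to k ≈ 8.52.
Then θ = 22/(8.52−1) ≈ 2.92.

k ≈ 8.52, θ ≈ 2.92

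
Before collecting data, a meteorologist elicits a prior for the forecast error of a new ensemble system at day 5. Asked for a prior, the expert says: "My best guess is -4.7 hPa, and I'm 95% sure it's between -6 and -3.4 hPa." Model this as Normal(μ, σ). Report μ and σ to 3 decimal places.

A symmetric 95% interval runs μ ± z·σ with z = 1.96.
Half-width = 1.3, so σ = 1.3/1.96 = 0.663.
μ is the stated best guess, -4.700.

μ = -4.700, σ = 0.663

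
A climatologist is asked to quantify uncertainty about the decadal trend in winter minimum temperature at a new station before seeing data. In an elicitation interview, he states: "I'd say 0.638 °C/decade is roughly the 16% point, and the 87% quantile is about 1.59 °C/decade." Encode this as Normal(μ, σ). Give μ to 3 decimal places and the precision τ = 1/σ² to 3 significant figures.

μ = 1.084, τ = 4.96

For Normal(μ,σ), the p-quantile is μ + z_p·σ. Here z_{0.16} = -0.9945, z_{0.87} = 1.126.
So 0.638 = μ − 0.9945σ and 1.59 = μ + 1.126σ.
Subtracting: σ = (1.59 − 0.638)/(1.126 − (-0.9945)) = 0.449.
Then μ = 0.638 − (-0.9945)·0.449 = 1.084.
Precision τ = 1/σ² = 1/0.4489² = 4.96.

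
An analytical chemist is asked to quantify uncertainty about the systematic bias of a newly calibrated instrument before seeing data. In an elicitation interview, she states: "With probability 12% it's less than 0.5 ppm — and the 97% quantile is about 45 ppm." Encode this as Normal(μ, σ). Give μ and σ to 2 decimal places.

μ = 17.61, σ = 14.56

For Normal(μ,σ), the p-quantile is μ + z_p·σ. Here z_{0.12} = -1.175, z_{0.97} = 1.881.
So 0.5 = μ − 1.175σ and 45 = μ + 1.881σ.
Subtracting: σ = (45 − 0.5)/(1.881 − (-1.175)) = 14.56.
Then μ = 0.5 − (-1.175)·14.56 = 17.61.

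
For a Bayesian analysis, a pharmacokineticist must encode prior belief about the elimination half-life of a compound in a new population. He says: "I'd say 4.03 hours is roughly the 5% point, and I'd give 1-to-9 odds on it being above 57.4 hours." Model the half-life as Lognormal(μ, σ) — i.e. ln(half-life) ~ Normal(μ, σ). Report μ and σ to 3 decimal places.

μ ≈ 2.887, σ ≈ 0.908

If T ~ Lognormal(μ,σ) then ln T ~ Normal(μ,σ), so the p-quantile of ln T is μ + z_p·σ.
ln(4.03) = 1.394 and ln(57.4) = 4.05; z_{0.05} = -1.645, z_{0.9} = 1.282.
σ = (4.05 − 1.394)/(1.282 − (-1.645)) = 0.908.
μ = 1.394 − (-1.645)·0.908 = 2.887.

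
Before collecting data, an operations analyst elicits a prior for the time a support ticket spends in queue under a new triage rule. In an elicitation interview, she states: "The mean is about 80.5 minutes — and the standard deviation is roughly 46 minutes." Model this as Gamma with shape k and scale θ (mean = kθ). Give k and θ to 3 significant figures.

For Gamma(k, scale θ): mean = kθ, variance = kθ², so CV = 1/√k.
CV = SD/mean = 46/80.5 = 0.5714, hence k = 1/CV² = 3.06.
Then θ = mean/k = 80.5/3.06 = 26.3.

k ≈ 3.06, θ ≈ 26.3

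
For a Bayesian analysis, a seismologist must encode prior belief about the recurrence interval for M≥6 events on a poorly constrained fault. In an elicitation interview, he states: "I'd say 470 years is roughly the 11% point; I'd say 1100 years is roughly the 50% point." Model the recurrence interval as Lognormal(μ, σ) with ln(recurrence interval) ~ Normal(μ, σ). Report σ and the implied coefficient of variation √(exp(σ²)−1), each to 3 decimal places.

If T ~ Lognormal(μ,σ) then ln T ~ Normal(μ,σ), so the p-quantile of ln T is μ + z_p·σ.
ln(470) = 6.153 and ln(1100) = 7.003; z_{0.11} = -1.227, z_{0.5} = 0.
σ = (7.003 − 6.153)/(0 − (-1.227)) = 0.693.
μ = 6.153 − (-1.227)·0.693 = 7.003.
CV = √(exp(σ²)−1) = √(exp(0.4806)−1) = 0.786.

σ ≈ 0.693, CV ≈ 0.786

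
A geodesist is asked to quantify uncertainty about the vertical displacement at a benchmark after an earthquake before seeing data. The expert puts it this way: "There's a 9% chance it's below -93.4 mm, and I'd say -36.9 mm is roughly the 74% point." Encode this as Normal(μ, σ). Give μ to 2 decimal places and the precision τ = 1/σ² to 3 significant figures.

μ = -55.22, τ = 0.00123

For Normal(μ,σ), the p-quantile is μ + z_p·σ. Here z_{0.09} = -1.341, z_{0.74} = 0.6433.
So -93.4 = μ − 1.341σ and -36.9 = μ + 0.6433σ.
Subtracting: σ = (-36.9 − -93.4)/(0.6433 − (-1.341)) = 28.48.
Then μ = -93.4 − (-1.341)·28.48 = -55.22.
Precision τ = 1/σ² = 1/28.48² = 0.00123.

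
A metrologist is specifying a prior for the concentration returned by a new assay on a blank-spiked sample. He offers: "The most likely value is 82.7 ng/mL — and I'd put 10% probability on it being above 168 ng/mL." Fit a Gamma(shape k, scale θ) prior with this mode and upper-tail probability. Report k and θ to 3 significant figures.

Gamma(k,θ) with k>1 has mode (k−1)θ, so θ = 82.7/(k−1).
Need P(X < 168) = 0.9 with θ tied to k this way. Start at k = 2, θ = 82.7: P(X<168) ≈ 0.602.
Too low — raise k to concentrate. Iterating converges to k ≈ 4.82.
Then θ = 82.7/(4.82−1) ≈ 21.7.

k ≈ 4.82, θ ≈ 21.7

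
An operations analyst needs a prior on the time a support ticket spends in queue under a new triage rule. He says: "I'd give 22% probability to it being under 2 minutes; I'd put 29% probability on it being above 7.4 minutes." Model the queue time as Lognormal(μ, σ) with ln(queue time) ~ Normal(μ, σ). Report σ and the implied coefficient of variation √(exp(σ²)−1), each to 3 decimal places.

If T ~ Lognormal(μ,σ) then ln T ~ Normal(μ,σ), so the p-quantile of ln T is μ + z_p·σ.
ln(2) = 0.6931 and ln(7.4) = 2.001; z_{0.22} = -0.7722, z_{0.71} = 0.5534.
σ = (2.001 − 0.6931)/(0.5534 − (-0.7722)) = 0.987.
μ = 0.6931 − (-0.7722)·0.987 = 1.455.
CV = √(exp(σ²)−1) = √(exp(0.9742)−1) = 1.284.

σ ≈ 0.987, CV ≈ 1.284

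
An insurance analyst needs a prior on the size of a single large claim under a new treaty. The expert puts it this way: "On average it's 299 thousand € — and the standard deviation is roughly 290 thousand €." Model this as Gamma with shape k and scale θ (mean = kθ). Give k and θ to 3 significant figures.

For Gamma(k, scale θ): mean = kθ, variance = kθ², so CV = 1/√k.
CV = SD/mean = 290/299 = 0.9699, hence k = 1/CV² = 1.06.
Then θ = mean/k = 299/1.06 = 281.

k ≈ 1.06, θ ≈ 281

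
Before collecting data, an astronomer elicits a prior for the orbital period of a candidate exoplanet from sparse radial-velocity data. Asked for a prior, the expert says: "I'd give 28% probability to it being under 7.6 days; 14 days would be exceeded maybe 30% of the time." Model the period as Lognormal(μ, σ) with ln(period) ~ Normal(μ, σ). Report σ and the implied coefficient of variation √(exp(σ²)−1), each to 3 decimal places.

If T ~ Lognormal(μ,σ) then ln T ~ Normal(μ,σ), so the p-quantile of ln T is μ + z_p·σ.
ln(7.6) = 2.028 and ln(14) = 2.639; z_{0.28} = -0.5828, z_{0.7} = 0.5244.
σ = (2.639 − 2.028)/(0.5244 − (-0.5828)) = 0.552.
μ = 2.028 − (-0.5828)·0.552 = 2.350.
CV = √(exp(σ²)−1) = √(exp(0.3044)−1) = 0.597.

σ ≈ 0.552, CV ≈ 0.597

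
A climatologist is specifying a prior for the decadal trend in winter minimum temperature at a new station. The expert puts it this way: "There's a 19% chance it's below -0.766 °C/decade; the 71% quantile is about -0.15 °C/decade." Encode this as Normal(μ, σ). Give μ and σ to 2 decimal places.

μ = -0.39, σ = 0.43

For Normal(μ,σ), the p-quantile is μ + z_p·σ. Here z_{0.19} = -0.8779, z_{0.71} = 0.5534.
So -0.766 = μ − 0.8779σ and -0.15 = μ + 0.5534σ.
Subtracting: σ = (-0.15 − -0.766)/(0.5534 − (-0.8779)) = 0.43.
Then μ = -0.766 − (-0.8779)·0.43 = -0.39.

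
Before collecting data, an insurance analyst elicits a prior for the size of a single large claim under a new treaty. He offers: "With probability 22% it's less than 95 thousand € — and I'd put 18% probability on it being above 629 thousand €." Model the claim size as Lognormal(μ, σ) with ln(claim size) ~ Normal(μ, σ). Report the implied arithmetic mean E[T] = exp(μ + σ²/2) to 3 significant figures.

If T ~ Lognormal(μ,σ) then ln T ~ Normal(μ,σ), so the p-quantile of ln T is μ + z_p·σ.
ln(95) = 4.554 and ln(629) = 6.444; z_{0.22} = -0.7722, z_{0.82} = 0.9154.
σ = (6.444 − 4.554)/(0.9154 − (-0.7722)) = 1.120.
μ = 4.554 − (-0.7722)·1.120 = 5.419.
E[T] = exp(μ + σ²/2) = exp(5.419 + 0.6273) = 422 thousand €.

E[T] ≈ 422 thousand €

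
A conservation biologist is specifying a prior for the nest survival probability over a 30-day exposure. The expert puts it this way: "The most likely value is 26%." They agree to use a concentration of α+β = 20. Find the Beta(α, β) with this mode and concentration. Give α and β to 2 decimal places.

α = 5.68, β = 14.32

For α,β > 1 the Beta mode is (α−1)/(α+β−2). With α+β = 20, the mode is (α−1)/18.
Set (α−1)/18 = 0.26 → α = 1 + 0.26·18 = 5.68.
β = 20 − α = 14.32.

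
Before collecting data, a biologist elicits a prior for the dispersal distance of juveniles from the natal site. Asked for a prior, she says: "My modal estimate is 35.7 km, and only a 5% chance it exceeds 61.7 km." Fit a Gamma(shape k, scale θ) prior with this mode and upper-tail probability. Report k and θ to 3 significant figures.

k ≈ 10.3, θ ≈ 3.83

Gamma(k,θ) with k>1 has mode (k−1)θ, so θ = 35.7/(k−1).
Need P(X < 61.7) = 0.95 with θ tied to k this way. Start at k = 2, θ = 35.7: P(X<61.7) ≈ 0.515.
Too low — raise k to concentrate. Iterating converges to k ≈ 10.3.
Then θ = 35.7/(10.3−1) ≈ 3.83.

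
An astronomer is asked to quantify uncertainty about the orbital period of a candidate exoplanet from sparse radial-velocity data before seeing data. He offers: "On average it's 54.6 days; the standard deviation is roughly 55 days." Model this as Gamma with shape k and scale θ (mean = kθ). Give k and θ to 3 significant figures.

For Gamma(k, scale θ): mean = kθ, variance = kθ², so CV = 1/√k.
CV = SD/mean = 55/54.6 = 1.007, hence k = 1/CV² = 0.986.
Then θ = mean/k = 54.6/0.986 = 55.4.

k ≈ 0.986, θ ≈ 55.4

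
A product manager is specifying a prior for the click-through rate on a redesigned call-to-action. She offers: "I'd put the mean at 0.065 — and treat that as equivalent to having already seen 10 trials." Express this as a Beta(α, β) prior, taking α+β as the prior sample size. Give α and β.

Under the effective-sample-size interpretation, Beta(α, β) has prior mean α/(α+β) and prior sample size α+β.
So α+β = 10 and α/(α+β) = 0.065, giving α = 0.065·10 = 0.65 and β = 10 − 0.65 = 9.35.

α = 0.65, β = 9.35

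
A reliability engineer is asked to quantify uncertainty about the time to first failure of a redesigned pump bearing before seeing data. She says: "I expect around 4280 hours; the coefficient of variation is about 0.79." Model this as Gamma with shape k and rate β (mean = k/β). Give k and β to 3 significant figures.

For Gamma(k, rate β): mean = k/β, variance = k/β², so CV = 1/√k.
CV = 0.79, hence k = 1/CV² = 1.6.
Then β = k/mean = 1.6/4280 = 0.000374.

k ≈ 1.6, β ≈ 0.000374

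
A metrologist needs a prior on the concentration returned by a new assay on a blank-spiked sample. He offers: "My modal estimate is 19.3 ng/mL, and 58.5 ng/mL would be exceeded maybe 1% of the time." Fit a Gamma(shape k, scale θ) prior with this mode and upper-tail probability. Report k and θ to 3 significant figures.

k ≈ 4.65, θ ≈ 5.29

Gamma(k,θ) with k>1 has mode (k−1)θ, so θ = 19.3/(k−1).
Need P(X < 58.5) = 0.99 with θ tied to k this way. Start at k = 2, θ = 19.3: P(X<58.5) ≈ 0.805.
Too low — raise k to concentrate. Iterating converges to k ≈ 4.65.
Then θ = 19.3/(4.65−1) ≈ 5.29.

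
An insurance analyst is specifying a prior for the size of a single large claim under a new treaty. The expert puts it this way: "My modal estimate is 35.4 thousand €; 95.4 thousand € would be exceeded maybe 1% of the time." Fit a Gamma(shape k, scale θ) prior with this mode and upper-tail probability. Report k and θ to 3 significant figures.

k ≈ 5.7, θ ≈ 7.54

Gamma(k,θ) with k>1 has mode (k−1)θ, so θ = 35.4/(k−1).
Need P(X < 95.4) = 0.99 with θ tied to k this way. Start at k = 2, θ = 35.4: P(X<95.4) ≈ 0.750.
Too low — raise k to concentrate. Iterating converges to k ≈ 5.7.
Then θ = 35.4/(5.7−1) ≈ 7.54.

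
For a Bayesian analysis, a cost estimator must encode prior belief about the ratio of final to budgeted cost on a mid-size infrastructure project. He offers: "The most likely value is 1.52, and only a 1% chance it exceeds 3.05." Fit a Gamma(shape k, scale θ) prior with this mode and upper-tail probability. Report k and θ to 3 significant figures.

Gamma(k,θ) with k>1 has mode (k−1)θ, so θ = 1.52/(k−1).
Need P(X < 3.05) = 0.99 with θ tied to k this way. Start at k = 2, θ = 1.52: P(X<3.05) ≈ 0.596.
Too low — raise k to concentrate. Iterating converges to k ≈ 11.1.
Then θ = 1.52/(11.1−1) ≈ 0.15.

k ≈ 11.1, θ ≈ 0.15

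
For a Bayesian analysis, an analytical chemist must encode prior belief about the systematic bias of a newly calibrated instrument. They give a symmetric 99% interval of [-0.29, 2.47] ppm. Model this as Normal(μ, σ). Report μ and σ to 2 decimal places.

A symmetric 99% interval runs μ ± z·σ with z = 2.576.
Half-width = 1.38, so σ = 1.38/2.576 = 0.54.
μ is the interval midpoint, 1.09.

μ = 1.09, σ = 0.54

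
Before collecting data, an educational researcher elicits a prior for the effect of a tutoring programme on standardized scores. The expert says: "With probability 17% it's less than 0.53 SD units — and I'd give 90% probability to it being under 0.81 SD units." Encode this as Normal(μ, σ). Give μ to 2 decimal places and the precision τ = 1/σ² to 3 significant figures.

μ = 0.65, τ = 63.8

The p-quantile of Normal(μ,σ) is μ + z_p·σ, with z_{0.17} = -0.9542 and z_{0.9} = 1.282.
Eliminate σ: μ = (z₂·x₁ − z₁·x₂)/(z₂ − z₁) = (1.282·0.53 − (-0.9542)·0.81)/2.236 = 0.65.
Then σ = (x₂ − x₁)/(z₂ − z₁) = (0.81 − 0.53)/2.236 = 0.13.
Precision τ = 1/σ² = 1/0.1252² = 63.8.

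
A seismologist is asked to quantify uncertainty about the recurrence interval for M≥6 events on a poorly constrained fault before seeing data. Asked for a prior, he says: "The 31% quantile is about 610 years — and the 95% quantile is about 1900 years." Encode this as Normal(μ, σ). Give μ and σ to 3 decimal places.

For Normal(μ,σ), the p-quantile is μ + z_p·σ. Here z_{0.31} = -0.4959, z_{0.95} = 1.645.
So 610 = μ − 0.4959σ and 1900 = μ + 1.645σ.
Subtracting: σ = (1900 − 610)/(1.645 − (-0.4959)) = 602.606.
Then μ = 610 − (-0.4959)·602.606 = 908.802.

μ = 908.802, σ = 602.606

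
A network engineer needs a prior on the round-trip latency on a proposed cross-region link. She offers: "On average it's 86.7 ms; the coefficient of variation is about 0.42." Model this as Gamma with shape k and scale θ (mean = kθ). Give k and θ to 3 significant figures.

k ≈ 5.67, θ ≈ 15.3

For Gamma(k, scale θ): mean = kθ, variance = kθ², so CV = 1/√k.
CV = 0.42, hence k = 1/CV² = 5.67.
Then θ = mean/k = 86.7/5.67 = 15.3.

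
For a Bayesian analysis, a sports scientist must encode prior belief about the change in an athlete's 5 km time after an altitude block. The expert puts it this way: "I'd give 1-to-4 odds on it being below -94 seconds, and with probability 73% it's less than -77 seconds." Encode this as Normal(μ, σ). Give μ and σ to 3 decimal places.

μ = -84.163, σ = 11.688

The p-quantile of Normal(μ,σ) is μ + z_p·σ, with z_{0.2} = -0.8416 and z_{0.73} = 0.6128.
Eliminate σ: μ = (z₂·x₁ − z₁·x₂)/(z₂ − z₁) = (0.6128·-94 − (-0.8416)·-77)/1.454 = -84.163.
Then σ = (x₂ − x₁)/(z₂ − z₁) = (-77 − -94)/1.454 = 11.688.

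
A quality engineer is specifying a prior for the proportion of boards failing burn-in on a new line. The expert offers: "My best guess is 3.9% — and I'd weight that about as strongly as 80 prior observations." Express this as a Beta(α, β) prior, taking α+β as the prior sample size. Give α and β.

Under the effective-sample-size interpretation, Beta(α, β) has prior mean α/(α+β) and prior sample size α+β.
So α+β = 80 and α/(α+β) = 0.039, giving α = 0.039·80 = 3.12 and β = 80 − 3.12 = 76.88.

α = 3.12, β = 76.88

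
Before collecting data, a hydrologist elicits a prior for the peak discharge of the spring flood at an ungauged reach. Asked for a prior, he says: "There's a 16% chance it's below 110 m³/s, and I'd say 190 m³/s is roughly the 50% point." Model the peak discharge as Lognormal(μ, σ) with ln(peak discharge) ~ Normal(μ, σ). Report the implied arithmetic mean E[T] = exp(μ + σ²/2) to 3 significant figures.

E[T] ≈ 221 m³/s

If T ~ Lognormal(μ,σ) then ln T ~ Normal(μ,σ), so the p-quantile of ln T is μ + z_p·σ.
ln(110) = 4.7 and ln(190) = 5.247; z_{0.16} = -0.9945, z_{0.5} = 0.
σ = (5.247 − 4.7)/(0 − (-0.9945)) = 0.550.
μ = 4.7 − (-0.9945)·0.550 = 5.247.
E[T] = exp(μ + σ²/2) = exp(5.247 + 0.1510) = 221 m³/s.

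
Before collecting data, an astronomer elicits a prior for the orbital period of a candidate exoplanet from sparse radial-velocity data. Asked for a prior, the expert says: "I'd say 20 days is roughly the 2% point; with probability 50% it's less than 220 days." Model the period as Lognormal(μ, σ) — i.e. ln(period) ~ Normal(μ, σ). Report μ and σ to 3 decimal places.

If T ~ Lognormal(μ,σ) then ln T ~ Normal(μ,σ), so the p-quantile of ln T is μ + z_p·σ.
ln(20) = 2.996 and ln(220) = 5.394; z_{0.02} = -2.054, z_{0.5} = 0.
σ = (5.394 − 2.996)/(0 − (-2.054)) = 1.168.
μ = 2.996 − (-2.054)·1.168 = 5.394.

μ ≈ 5.394, σ ≈ 1.168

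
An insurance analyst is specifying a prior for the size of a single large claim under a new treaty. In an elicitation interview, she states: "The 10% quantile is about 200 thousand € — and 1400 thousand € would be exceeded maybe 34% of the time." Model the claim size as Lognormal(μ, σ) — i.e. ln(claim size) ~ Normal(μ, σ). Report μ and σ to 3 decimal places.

μ ≈ 6.770, σ ≈ 1.149

If T ~ Lognormal(μ,σ) then ln T ~ Normal(μ,σ), so the p-quantile of ln T is μ + z_p·σ.
ln(200) = 5.298 and ln(1400) = 7.244; z_{0.1} = -1.282, z_{0.66} = 0.4125.
σ = (7.244 − 5.298)/(0.4125 − (-1.282)) = 1.149.
μ = 5.298 − (-1.282)·1.149 = 6.770.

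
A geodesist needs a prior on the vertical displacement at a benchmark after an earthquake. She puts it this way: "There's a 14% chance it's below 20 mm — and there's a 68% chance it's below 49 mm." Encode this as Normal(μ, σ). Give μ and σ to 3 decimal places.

For Normal(μ,σ), the p-quantile is μ + z_p·σ. Here z_{0.14} = -1.08, z_{0.68} = 0.4677.
So 20 = μ − 1.08σ and 49 = μ + 0.4677σ.
Subtracting: σ = (49 − 20)/(0.4677 − (-1.08)) = 18.734.
Then μ = 20 − (-1.08)·18.734 = 40.238.

μ = 40.238, σ = 18.734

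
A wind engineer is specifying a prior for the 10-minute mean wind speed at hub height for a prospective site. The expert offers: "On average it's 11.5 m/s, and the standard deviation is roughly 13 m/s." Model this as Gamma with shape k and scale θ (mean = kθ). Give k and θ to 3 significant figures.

For Gamma(k, scale θ): mean = kθ, variance = kθ², so CV = 1/√k.
CV = SD/mean = 13/11.5 = 1.13, hence k = 1/CV² = 0.783.
Then θ = mean/k = 11.5/0.783 = 14.7.

k ≈ 0.783, θ ≈ 14.7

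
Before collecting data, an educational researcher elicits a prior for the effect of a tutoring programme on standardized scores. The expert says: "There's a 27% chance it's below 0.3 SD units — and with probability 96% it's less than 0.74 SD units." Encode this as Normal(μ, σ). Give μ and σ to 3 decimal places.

For Normal(μ,σ), the p-quantile is μ + z_p·σ. Here z_{0.27} = -0.6128, z_{0.96} = 1.751.
So 0.3 = μ − 0.6128σ and 0.74 = μ + 1.751σ.
Subtracting: σ = (0.74 − 0.3)/(1.751 − (-0.6128)) = 0.186.
Then μ = 0.3 − (-0.6128)·0.186 = 0.414.

μ = 0.414, σ = 0.186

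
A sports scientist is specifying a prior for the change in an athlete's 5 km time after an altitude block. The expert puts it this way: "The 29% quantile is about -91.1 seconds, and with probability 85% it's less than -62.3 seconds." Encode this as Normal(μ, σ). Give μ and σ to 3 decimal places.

μ = -81.075, σ = 18.115

The p-quantile of Normal(μ,σ) is μ + z_p·σ, with z_{0.29} = -0.5534 and z_{0.85} = 1.036.
Eliminate σ: μ = (z₂·x₁ − z₁·x₂)/(z₂ − z₁) = (1.036·-91.1 − (-0.5534)·-62.3)/1.59 = -81.075.
Then σ = (x₂ − x₁)/(z₂ − z₁) = (-62.3 − -91.1)/1.59 = 18.115.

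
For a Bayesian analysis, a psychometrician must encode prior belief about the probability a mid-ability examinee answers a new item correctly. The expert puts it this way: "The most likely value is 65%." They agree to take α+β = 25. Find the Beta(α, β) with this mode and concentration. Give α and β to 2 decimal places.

α = 15.95, β = 9.05

For α,β > 1 the Beta mode is (α−1)/(α+β−2). With α+β = 25, the mode is (α−1)/23.
Set (α−1)/23 = 0.65 → α = 1 + 0.65·23 = 15.95.
β = 25 − α = 9.05.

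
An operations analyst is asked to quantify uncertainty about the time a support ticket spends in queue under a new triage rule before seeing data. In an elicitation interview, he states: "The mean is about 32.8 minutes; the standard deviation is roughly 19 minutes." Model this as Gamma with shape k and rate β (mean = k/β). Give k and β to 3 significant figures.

For Gamma(k, rate β): mean = k/β, variance = k/β², so CV = 1/√k.
CV = SD/mean = 19/32.8 = 0.5793, hence k = 1/CV² = 2.98.
Then β = k/mean = 2.98/32.8 = 0.0909.

k ≈ 2.98, β ≈ 0.0909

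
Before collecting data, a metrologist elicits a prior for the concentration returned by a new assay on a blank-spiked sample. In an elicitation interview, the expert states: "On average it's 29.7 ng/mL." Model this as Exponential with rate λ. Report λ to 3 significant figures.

Exponential mean = 1/λ, so λ = 1/29.7 = 0.0337.

λ ≈ 0.0337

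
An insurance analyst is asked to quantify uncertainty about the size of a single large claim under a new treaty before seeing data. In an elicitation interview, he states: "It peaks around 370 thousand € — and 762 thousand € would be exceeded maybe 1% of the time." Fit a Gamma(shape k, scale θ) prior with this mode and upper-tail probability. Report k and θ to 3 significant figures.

Gamma(k,θ) with k>1 has mode (k−1)θ, so θ = 370/(k−1).
Need P(X < 762) = 0.99 with θ tied to k this way. Start at k = 2, θ = 370: P(X<762) ≈ 0.610.
Too low — raise k to concentrate. Iterating converges to k ≈ 10.4.
Then θ = 370/(10.4−1) ≈ 39.5.

k ≈ 10.4, θ ≈ 39.5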